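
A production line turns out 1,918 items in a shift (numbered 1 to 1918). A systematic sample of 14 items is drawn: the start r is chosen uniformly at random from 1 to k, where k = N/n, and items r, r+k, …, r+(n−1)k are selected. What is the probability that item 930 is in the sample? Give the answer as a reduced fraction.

k = 1918/14 = 137.
Item 930 is selected iff r ≡ 930 (mod 137); exactly one such r in {1,…,137}.
Inclusion probability = 1/137.

1/137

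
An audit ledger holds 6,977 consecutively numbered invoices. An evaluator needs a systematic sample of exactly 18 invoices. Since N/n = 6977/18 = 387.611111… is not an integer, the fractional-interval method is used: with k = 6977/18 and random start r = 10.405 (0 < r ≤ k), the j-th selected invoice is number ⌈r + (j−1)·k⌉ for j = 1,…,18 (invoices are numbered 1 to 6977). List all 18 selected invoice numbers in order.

j=1: r + 0k = 10.405 → ⌈·⌉ = 11
j=2: r + 1k = 398.016111… → ⌈·⌉ = 399
j=3: r + 2k = 785.627222… → ⌈·⌉ = 786
j=4: r + 3k = 1173.238333… → ⌈·⌉ = 1174
j=5: r + 4k = 1560.849444… → ⌈·⌉ = 1561
j=6: r + 5k = 1948.460555… → ⌈·⌉ = 1949
j=7: r + 6k = 2336.071666… → ⌈·⌉ = 2337
j=8: r + 7k = 2723.682777… → ⌈·⌉ = 2724
j=9: r + 8k = 3111.293888… → ⌈·⌉ = 3112
j=10: r + 9k = 3498.905 → ⌈·⌉ = 3499
j=11: r + 10k = 3886.516111… → ⌈·⌉ = 3887
j=12: r + 11k = 4274.127222… → ⌈·⌉ = 4275
j=13: r + 12k = 4661.738333… → ⌈·⌉ = 4662
j=14: r + 13k = 5049.349444… → ⌈·⌉ = 5050
j=15: r + 14k = 5436.960555… → ⌈·⌉ = 5437
j=16: r + 15k = 5824.571666… → ⌈·⌉ = 5825
j=17: r + 16k = 6212.182777… → ⌈·⌉ = 6213
j=18: r + 17k = 6599.793888… → ⌈·⌉ = 6600

11, 399, 786, 1174, 1561, 1949, 2337, 2724, 3112, 3499, 3887, 4275, 4662, 5050, 5437, 5825, 6213, 6600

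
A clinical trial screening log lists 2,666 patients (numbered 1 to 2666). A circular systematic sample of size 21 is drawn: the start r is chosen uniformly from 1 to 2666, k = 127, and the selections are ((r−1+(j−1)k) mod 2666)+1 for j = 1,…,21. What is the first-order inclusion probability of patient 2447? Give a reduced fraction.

For each position j, as r ranges over 1…2666 the j-th selection hits every patient exactly once, so patient 2447 is selected for exactly 21 of the 2666 starts.
Inclusion probability = 21/2666.

21/2666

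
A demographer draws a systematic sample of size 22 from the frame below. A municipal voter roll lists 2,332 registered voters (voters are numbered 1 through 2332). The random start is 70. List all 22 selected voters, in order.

k = N/n = 2332/22 = 106
voter 1: 70
voter 2: 70 + 106 = 176
voter 3: 176 + 106 = 282
voter 4: 282 + 106 = 388
voter 5: 388 + 106 = 494
voter 6: 494 + 106 = 600
voter 7: 600 + 106 = 706
voter 8: 706 + 106 = 812
voter 9: 812 + 106 = 918
voter 10: 918 + 106 = 1024
voter 11: 1024 + 106 = 1130
voter 12: 1130 + 106 = 1236
voter 13: 1236 + 106 = 1342
voter 14: 1342 + 106 = 1448
voter 15: 1448 + 106 = 1554
voter 16: 1554 + 106 = 1660
voter 17: 1660 + 106 = 1766
voter 18: 1766 + 106 = 1872
voter 19: 1872 + 106 = 1978
voter 20: 1978 + 106 = 2084
voter 21: 2084 + 106 = 2190
voter 22: 2190 + 106 = 2296

70, 176, 282, 388, 494, 600, 706, 812, 918, 1024, 1130, 1236, 1342, 1448, 1554, 1660, 1766, 1872, 1978, 2084, 2190, 2296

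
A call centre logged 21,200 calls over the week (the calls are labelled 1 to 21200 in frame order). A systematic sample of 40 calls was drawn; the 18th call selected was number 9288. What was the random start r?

278

k = 21200/40 = 530
r = 9288 − (18−1)×530 = 9288 − 9010 = 278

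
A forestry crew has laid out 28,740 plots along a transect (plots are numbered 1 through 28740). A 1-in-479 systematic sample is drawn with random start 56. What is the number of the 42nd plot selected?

19695

k = 479
42nd selection = r + (42−1)·k = 56 + 41×479 = 56 + 19639 = 19695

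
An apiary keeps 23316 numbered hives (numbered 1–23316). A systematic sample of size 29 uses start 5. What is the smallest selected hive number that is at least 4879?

k = 23316/29 = 804
Steps past start: ⌈(4879 − 5)/804⌉ = ⌈4874/804⌉ = 7
Selected hive: 5 + 7×804 = 5633

5633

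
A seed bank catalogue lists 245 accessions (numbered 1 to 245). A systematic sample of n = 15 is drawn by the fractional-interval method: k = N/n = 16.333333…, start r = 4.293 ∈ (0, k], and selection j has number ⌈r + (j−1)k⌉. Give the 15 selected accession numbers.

5, 21, 37, 54, 70, 86, 103, 119, 135, 152, 168, 184, 201, 217, 233

j=1: r + 0k = 4.293 → ⌈·⌉ = 5
j=2: r + 1k = 20.626333… → ⌈·⌉ = 21
j=3: r + 2k = 36.959666… → ⌈·⌉ = 37
j=4: r + 3k = 53.293 → ⌈·⌉ = 54
j=5: r + 4k = 69.626333… → ⌈·⌉ = 70
j=6: r + 5k = 85.959666… → ⌈·⌉ = 86
j=7: r + 6k = 102.293 → ⌈·⌉ = 103
j=8: r + 7k = 118.626333… → ⌈·⌉ = 119
j=9: r + 8k = 134.959666… → ⌈·⌉ = 135
j=10: r + 9k = 151.293 → ⌈·⌉ = 152
j=11: r + 10k = 167.626333… → ⌈·⌉ = 168
j=12: r + 11k = 183.959666… → ⌈·⌉ = 184
j=13: r + 12k = 200.293 → ⌈·⌉ = 201
j=14: r + 13k = 216.626333… → ⌈·⌉ = 217
j=15: r + 14k = 232.959666… → ⌈·⌉ = 233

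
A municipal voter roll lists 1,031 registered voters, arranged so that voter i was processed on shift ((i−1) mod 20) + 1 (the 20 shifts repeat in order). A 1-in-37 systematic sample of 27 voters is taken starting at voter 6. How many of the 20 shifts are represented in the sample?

Consecutive selections differ by k = 37, so their shift numbers differ by 37 mod 20 = 17.
gcd(37, 20) = 1, so the sample visits 20/1 = 20 distinct residues mod 20.
Start 6 is shift 6; the shifts hit are 1, 2, 3, 4, 5, 6, 7, 8, 9, 10, 11, 12, 13, 14, 15, 16, 17, 18, 19, 20.

20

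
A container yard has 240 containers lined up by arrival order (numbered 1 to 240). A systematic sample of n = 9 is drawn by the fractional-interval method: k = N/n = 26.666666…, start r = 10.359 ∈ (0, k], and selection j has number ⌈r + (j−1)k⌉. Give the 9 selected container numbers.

j=1: r + 0k = 10.359 → ⌈·⌉ = 11
j=2: r + 1k = 37.025666… → ⌈·⌉ = 38
j=3: r + 2k = 63.692333… → ⌈·⌉ = 64
j=4: r + 3k = 90.359 → ⌈·⌉ = 91
j=5: r + 4k = 117.025666… → ⌈·⌉ = 118
j=6: r + 5k = 143.692333… → ⌈·⌉ = 144
j=7: r + 6k = 170.359 → ⌈·⌉ = 171
j=8: r + 7k = 197.025666… → ⌈·⌉ = 198
j=9: r + 8k = 223.692333… → ⌈·⌉ = 224

11, 38, 64, 91, 118, 144, 171, 198, 224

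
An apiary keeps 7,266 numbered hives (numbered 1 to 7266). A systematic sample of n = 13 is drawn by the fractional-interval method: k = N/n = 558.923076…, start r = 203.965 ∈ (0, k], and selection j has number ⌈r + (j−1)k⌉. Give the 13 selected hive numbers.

j=1: r + 0k = 203.965 → ⌈·⌉ = 204
j=2: r + 1k = 762.888076… → ⌈·⌉ = 763
j=3: r + 2k = 1321.811153… → ⌈·⌉ = 1322
j=4: r + 3k = 1880.734230… → ⌈·⌉ = 1881
j=5: r + 4k = 2439.657307… → ⌈·⌉ = 2440
j=6: r + 5k = 2998.580384… → ⌈·⌉ = 2999
j=7: r + 6k = 3557.503461… → ⌈·⌉ = 3558
j=8: r + 7k = 4116.426538… → ⌈·⌉ = 4117
j=9: r + 8k = 4675.349615… → ⌈·⌉ = 4676
j=10: r + 9k = 5234.272692… → ⌈·⌉ = 5235
j=11: r + 10k = 5793.195769… → ⌈·⌉ = 5794
j=12: r + 11k = 6352.118846… → ⌈·⌉ = 6353
j=13: r + 12k = 6911.041923… → ⌈·⌉ = 6912

204, 763, 1322, 1881, 2440, 2999, 3558, 4117, 4676, 5235, 5794, 6353, 6912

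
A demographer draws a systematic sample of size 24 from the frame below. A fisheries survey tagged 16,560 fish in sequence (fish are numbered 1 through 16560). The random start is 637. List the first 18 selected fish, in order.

k = N/n = 16560/24 = 690
fish 1: 637
fish 2: 637 + 690 = 1327
fish 3: 1327 + 690 = 2017
fish 4: 2017 + 690 = 2707
fish 5: 2707 + 690 = 3397
fish 6: 3397 + 690 = 4087
fish 7: 4087 + 690 = 4777
fish 8: 4777 + 690 = 5467
fish 9: 5467 + 690 = 6157
fish 10: 6157 + 690 = 6847
fish 11: 6847 + 690 = 7537
fish 12: 7537 + 690 = 8227
fish 13: 8227 + 690 = 8917
fish 14: 8917 + 690 = 9607
fish 15: 9607 + 690 = 10297
fish 16: 10297 + 690 = 10987
fish 17: 10987 + 690 = 11677
fish 18: 11677 + 690 = 12367

637, 1327, 2017, 2707, 3397, 4087, 4777, 5467, 6157, 6847, 7537, 8227, 8917, 9607, 10297, 10987, 11677, 12367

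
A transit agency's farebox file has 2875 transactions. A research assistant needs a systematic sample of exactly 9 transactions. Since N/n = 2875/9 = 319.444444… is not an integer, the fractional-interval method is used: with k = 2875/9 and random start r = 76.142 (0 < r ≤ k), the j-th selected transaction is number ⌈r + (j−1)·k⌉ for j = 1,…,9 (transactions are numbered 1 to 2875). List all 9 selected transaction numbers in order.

77, 396, 716, 1035, 1354, 1674, 1993, 2313, 2632

j=1: r + 0k = 76.142 → ⌈·⌉ = 77
j=2: r + 1k = 395.586444… → ⌈·⌉ = 396
j=3: r + 2k = 715.030888… → ⌈·⌉ = 716
j=4: r + 3k = 1034.475333… → ⌈·⌉ = 1035
j=5: r + 4k = 1353.919777… → ⌈·⌉ = 1354
j=6: r + 5k = 1673.364222… → ⌈·⌉ = 1674
j=7: r + 6k = 1992.808666… → ⌈·⌉ = 1993
j=8: r + 7k = 2312.253111… → ⌈·⌉ = 2313
j=9: r + 8k = 2631.697555… → ⌈·⌉ = 2632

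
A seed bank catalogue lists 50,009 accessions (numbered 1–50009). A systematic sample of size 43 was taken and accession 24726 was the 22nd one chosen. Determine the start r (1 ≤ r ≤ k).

303

k = 50009/43 = 1163
r = 24726 − (22−1)×1163 = 24726 − 24423 = 303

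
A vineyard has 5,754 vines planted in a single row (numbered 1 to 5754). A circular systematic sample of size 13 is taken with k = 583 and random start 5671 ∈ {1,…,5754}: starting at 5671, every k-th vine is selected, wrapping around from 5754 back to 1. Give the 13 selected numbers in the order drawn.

5671, 500, 1083, 1666, 2249, 2832, 3415, 3998, 4581, 5164, 5747, 576, 1159

Selection 1: 5671
Selection 2: 5671 + 583 = 6254 → 6254 − 5754 = 500
Selection 3: 500 + 583 = 1083
Selection 4: 1083 + 583 = 1666
Selection 5: 1666 + 583 = 2249
Selection 6: 2249 + 583 = 2832
Selection 7: 2832 + 583 = 3415
Selection 8: 3415 + 583 = 3998
Selection 9: 3998 + 583 = 4581
Selection 10: 4581 + 583 = 5164
Selection 11: 5164 + 583 = 5747
Selection 12: 5747 + 583 = 6330 → 6330 − 5754 = 576
Selection 13: 576 + 583 = 1159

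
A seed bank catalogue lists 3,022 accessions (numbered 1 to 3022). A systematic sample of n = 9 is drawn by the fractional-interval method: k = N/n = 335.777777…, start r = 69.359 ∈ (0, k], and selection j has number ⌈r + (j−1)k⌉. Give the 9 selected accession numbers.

j=1: r + 0k = 69.359 → ⌈·⌉ = 70
j=2: r + 1k = 405.136777… → ⌈·⌉ = 406
j=3: r + 2k = 740.914555… → ⌈·⌉ = 741
j=4: r + 3k = 1076.692333… → ⌈·⌉ = 1077
j=5: r + 4k = 1412.470111… → ⌈·⌉ = 1413
j=6: r + 5k = 1748.247888… → ⌈·⌉ = 1749
j=7: r + 6k = 2084.025666… → ⌈·⌉ = 2085
j=8: r + 7k = 2419.803444… → ⌈·⌉ = 2420
j=9: r + 8k = 2755.581222… → ⌈·⌉ = 2756

70, 406, 741, 1077, 1413, 1749, 2085, 2420, 2756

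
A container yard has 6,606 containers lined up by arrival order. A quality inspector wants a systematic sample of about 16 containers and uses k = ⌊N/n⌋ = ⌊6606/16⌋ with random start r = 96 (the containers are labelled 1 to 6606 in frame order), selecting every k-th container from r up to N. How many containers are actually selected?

k = ⌊6606/16⌋ = 412
Achieved size = ⌊(6606 − 96)/412⌋ + 1 = ⌊6510/412⌋ + 1 = 15 + 1 = 16
(last selection: 96 + 15×412 = 6276 ≤ 6606; next would be 6688 > 6606)

16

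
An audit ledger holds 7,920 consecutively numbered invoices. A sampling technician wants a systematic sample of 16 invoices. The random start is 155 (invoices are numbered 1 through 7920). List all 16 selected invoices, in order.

155, 650, 1145, 1640, 2135, 2630, 3125, 3620, 4115, 4610, 5105, 5600, 6095, 6590, 7085, 7580

k = N/n = 7920/16 = 495
invoice 1: 155
invoice 2: 155 + 495 = 650
invoice 3: 650 + 495 = 1145
invoice 4: 1145 + 495 = 1640
invoice 5: 1640 + 495 = 2135
invoice 6: 2135 + 495 = 2630
invoice 7: 2630 + 495 = 3125
invoice 8: 3125 + 495 = 3620
invoice 9: 3620 + 495 = 4115
invoice 10: 4115 + 495 = 4610
invoice 11: 4610 + 495 = 5105
invoice 12: 5105 + 495 = 5600
invoice 13: 5600 + 495 = 6095
invoice 14: 6095 + 495 = 6590
invoice 15: 6590 + 495 = 7085
invoice 16: 7085 + 495 = 7580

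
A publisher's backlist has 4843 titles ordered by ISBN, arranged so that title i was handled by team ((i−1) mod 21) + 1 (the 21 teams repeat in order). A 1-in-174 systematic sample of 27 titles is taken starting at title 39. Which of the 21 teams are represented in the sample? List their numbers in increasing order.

Consecutive selections differ by k = 174, so their team numbers differ by 174 mod 21 = 6.
gcd(174, 21) = 3, so the sample visits 21/3 = 7 distinct residues mod 21.
Start 39 is team 18; the teams hit are 3, 6, 9, 12, 15, 18, 21.

3, 6, 9, 12, 15, 18, 21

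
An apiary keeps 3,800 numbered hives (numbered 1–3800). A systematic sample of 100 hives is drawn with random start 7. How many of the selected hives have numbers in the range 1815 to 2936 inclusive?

30

k = 3800/100 = 38
First selection ≥ 1815: 7 + ⌈(1815−7)/38⌉·38 = 7 + 48×38 = 1831
Last selection ≤ 2936: 7 + ⌊(2936−7)/38⌋·38 = 7 + 77×38 = 2933
Count = 77 − 48 + 1 = 30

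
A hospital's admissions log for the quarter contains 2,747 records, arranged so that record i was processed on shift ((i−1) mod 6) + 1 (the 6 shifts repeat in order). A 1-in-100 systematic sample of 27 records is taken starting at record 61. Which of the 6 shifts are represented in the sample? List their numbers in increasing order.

1, 3, 5

Consecutive selections differ by k = 100, so their shift numbers differ by 100 mod 6 = 4.
gcd(100, 6) = 2, so the sample visits 6/2 = 3 distinct residues mod 6.
Start 61 is shift 1; the shifts hit are 1, 3, 5.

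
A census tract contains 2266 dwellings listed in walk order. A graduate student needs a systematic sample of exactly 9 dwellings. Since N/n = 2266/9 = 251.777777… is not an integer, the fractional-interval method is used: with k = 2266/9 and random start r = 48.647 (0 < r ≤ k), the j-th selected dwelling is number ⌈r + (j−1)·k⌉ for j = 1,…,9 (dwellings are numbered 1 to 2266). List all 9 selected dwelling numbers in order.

j=1: r + 0k = 48.647 → ⌈·⌉ = 49
j=2: r + 1k = 300.424777… → ⌈·⌉ = 301
j=3: r + 2k = 552.202555… → ⌈·⌉ = 553
j=4: r + 3k = 803.980333… → ⌈·⌉ = 804
j=5: r + 4k = 1055.758111… → ⌈·⌉ = 1056
j=6: r + 5k = 1307.535888… → ⌈·⌉ = 1308
j=7: r + 6k = 1559.313666… → ⌈·⌉ = 1560
j=8: r + 7k = 1811.091444… → ⌈·⌉ = 1812
j=9: r + 8k = 2062.869222… → ⌈·⌉ = 2063

49, 301, 553, 804, 1056, 1308, 1560, 1812, 2063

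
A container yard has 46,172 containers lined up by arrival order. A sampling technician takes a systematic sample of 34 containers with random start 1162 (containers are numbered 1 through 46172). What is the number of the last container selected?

k = 46172/34 = 1358
34th selection = r + (34−1)·k = 1162 + 33×1358 = 1162 + 44814 = 45976

45976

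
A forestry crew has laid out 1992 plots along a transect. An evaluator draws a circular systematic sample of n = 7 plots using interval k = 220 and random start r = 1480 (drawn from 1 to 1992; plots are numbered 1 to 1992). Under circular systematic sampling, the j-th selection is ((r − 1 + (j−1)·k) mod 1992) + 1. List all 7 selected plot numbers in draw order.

1480, 1700, 1920, 148, 368, 588, 808

Selection 1: 1480
Selection 2: 1480 + 220 = 1700
Selection 3: 1700 + 220 = 1920
Selection 4: 1920 + 220 = 2140 → 2140 − 1992 = 148
Selection 5: 148 + 220 = 368
Selection 6: 368 + 220 = 588
Selection 7: 588 + 220 = 808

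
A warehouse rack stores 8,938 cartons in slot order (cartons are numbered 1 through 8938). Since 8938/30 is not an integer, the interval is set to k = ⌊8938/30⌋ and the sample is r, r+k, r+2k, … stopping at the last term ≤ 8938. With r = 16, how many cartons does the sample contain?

31

k = ⌊8938/30⌋ = 297
Achieved size = ⌊(8938 − 16)/297⌋ + 1 = ⌊8922/297⌋ + 1 = 30 + 1 = 31
(last selection: 16 + 30×297 = 8926 ≤ 8938; next would be 9223 > 8938)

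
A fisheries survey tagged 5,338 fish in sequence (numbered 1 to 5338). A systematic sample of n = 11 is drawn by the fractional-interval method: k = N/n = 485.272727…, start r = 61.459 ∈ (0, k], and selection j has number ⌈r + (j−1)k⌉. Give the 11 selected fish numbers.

62, 547, 1033, 1518, 2003, 2488, 2974, 3459, 3944, 4429, 4915

j=1: r + 0k = 61.459 → ⌈·⌉ = 62
j=2: r + 1k = 546.731727… → ⌈·⌉ = 547
j=3: r + 2k = 1032.004454… → ⌈·⌉ = 1033
j=4: r + 3k = 1517.277181… → ⌈·⌉ = 1518
j=5: r + 4k = 2002.549909… → ⌈·⌉ = 2003
j=6: r + 5k = 2487.822636… → ⌈·⌉ = 2488
j=7: r + 6k = 2973.095363… → ⌈·⌉ = 2974
j=8: r + 7k = 3458.368090… → ⌈·⌉ = 3459
j=9: r + 8k = 3943.640818… → ⌈·⌉ = 3944
j=10: r + 9k = 4428.913545… → ⌈·⌉ = 4429
j=11: r + 10k = 4914.186272… → ⌈·⌉ = 4915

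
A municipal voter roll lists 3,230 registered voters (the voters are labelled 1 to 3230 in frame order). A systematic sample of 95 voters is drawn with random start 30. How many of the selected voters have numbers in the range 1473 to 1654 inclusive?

5

k = 3230/95 = 34
First selection ≥ 1473: 30 + ⌈(1473−30)/34⌉·34 = 30 + 43×34 = 1492
Last selection ≤ 1654: 30 + ⌊(1654−30)/34⌋·34 = 30 + 47×34 = 1628
Count = 47 − 43 + 1 = 5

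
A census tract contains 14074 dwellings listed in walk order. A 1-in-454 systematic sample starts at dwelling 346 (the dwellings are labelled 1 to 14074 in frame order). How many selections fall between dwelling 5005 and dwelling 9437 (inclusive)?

10

k = 454
First selection ≥ 5005: 346 + ⌈(5005−346)/454⌉·454 = 346 + 11×454 = 5340
Last selection ≤ 9437: 346 + ⌊(9437−346)/454⌋·454 = 346 + 20×454 = 9426
Count = 20 − 11 + 1 = 10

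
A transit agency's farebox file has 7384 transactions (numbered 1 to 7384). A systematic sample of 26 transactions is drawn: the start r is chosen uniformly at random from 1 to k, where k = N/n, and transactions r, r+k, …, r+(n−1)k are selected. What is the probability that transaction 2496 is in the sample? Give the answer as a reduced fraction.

1/284

k = 7384/26 = 284.
Transaction 2496 is selected iff r ≡ 2496 (mod 284); exactly one such r in {1,…,284}.
Inclusion probability = 1/284.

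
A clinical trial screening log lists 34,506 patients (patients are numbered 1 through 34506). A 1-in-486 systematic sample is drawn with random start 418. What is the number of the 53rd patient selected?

k = 486
53rd selection = r + (53−1)·k = 418 + 52×486 = 418 + 25272 = 25690

25690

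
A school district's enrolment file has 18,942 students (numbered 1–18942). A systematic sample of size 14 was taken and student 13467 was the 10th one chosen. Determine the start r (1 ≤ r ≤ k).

k = 18942/14 = 1353
r = 13467 − (10−1)×1353 = 13467 − 12177 = 1290

1290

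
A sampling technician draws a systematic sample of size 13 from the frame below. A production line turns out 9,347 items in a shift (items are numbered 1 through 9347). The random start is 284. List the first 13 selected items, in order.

284, 1003, 1722, 2441, 3160, 3879, 4598, 5317, 6036, 6755, 7474, 8193, 8912

k = N/n = 9347/13 = 719
item 1: 284
item 2: 284 + 719 = 1003
item 3: 1003 + 719 = 1722
item 4: 1722 + 719 = 2441
item 5: 2441 + 719 = 3160
item 6: 3160 + 719 = 3879
item 7: 3879 + 719 = 4598
item 8: 4598 + 719 = 5317
item 9: 5317 + 719 = 6036
item 10: 6036 + 719 = 6755
item 11: 6755 + 719 = 7474
item 12: 7474 + 719 = 8193
item 13: 8193 + 719 = 8912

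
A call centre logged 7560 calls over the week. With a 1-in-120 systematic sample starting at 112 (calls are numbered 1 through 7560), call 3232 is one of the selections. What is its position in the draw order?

27

k = 120
position = (3232 − 112)/120 + 1 = 3120/120 + 1 = 26 + 1 = 27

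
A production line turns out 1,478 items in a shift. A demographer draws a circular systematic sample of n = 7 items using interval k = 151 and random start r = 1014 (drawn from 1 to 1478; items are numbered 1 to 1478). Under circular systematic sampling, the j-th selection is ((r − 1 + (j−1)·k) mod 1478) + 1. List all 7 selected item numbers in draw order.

1014, 1165, 1316, 1467, 140, 291, 442

Selection 1: 1014
Selection 2: 1014 + 151 = 1165
Selection 3: 1165 + 151 = 1316
Selection 4: 1316 + 151 = 1467
Selection 5: 1467 + 151 = 1618 → 1618 − 1478 = 140
Selection 6: 140 + 151 = 291
Selection 7: 291 + 151 = 442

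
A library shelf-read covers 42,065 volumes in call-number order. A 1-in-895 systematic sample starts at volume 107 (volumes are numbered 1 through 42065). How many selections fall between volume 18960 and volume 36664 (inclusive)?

19

k = 895
First selection ≥ 18960: 107 + ⌈(18960−107)/895⌉·895 = 107 + 22×895 = 19797
Last selection ≤ 36664: 107 + ⌊(36664−107)/895⌋·895 = 107 + 40×895 = 35907
Count = 40 − 22 + 1 = 19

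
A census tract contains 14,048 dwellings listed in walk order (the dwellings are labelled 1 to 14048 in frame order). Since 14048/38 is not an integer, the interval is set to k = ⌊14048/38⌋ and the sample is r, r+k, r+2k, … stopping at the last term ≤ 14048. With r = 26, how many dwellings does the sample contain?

39

k = ⌊14048/38⌋ = 369
Achieved size = ⌊(14048 − 26)/369⌋ + 1 = ⌊14022/369⌋ + 1 = 38 + 1 = 39
(last selection: 26 + 38×369 = 14048 ≤ 14048; next would be 14417 > 14048)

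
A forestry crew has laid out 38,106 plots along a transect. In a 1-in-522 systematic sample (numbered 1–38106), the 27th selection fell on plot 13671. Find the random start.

k = 522
r = 13671 − (27−1)×522 = 13671 − 13572 = 99

99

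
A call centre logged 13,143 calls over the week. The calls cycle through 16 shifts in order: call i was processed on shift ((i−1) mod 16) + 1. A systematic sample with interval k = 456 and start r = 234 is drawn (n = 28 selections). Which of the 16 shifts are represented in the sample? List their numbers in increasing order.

2, 10

Consecutive selections differ by k = 456, so their shift numbers differ by 456 mod 16 = 8.
gcd(456, 16) = 8, so the sample visits 16/8 = 2 distinct residues mod 16.
Start 234 is shift 10; the shifts hit are 2, 10.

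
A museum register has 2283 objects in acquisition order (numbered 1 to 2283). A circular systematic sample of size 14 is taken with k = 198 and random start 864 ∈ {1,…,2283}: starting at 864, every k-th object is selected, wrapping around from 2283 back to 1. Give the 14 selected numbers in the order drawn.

864, 1062, 1260, 1458, 1656, 1854, 2052, 2250, 165, 363, 561, 759, 957, 1155

Selection 1: 864
Selection 2: 864 + 198 = 1062
Selection 3: 1062 + 198 = 1260
Selection 4: 1260 + 198 = 1458
Selection 5: 1458 + 198 = 1656
Selection 6: 1656 + 198 = 1854
Selection 7: 1854 + 198 = 2052
Selection 8: 2052 + 198 = 2250
Selection 9: 2250 + 198 = 2448 → 2448 − 2283 = 165
Selection 10: 165 + 198 = 363
Selection 11: 363 + 198 = 561
Selection 12: 561 + 198 = 759
Selection 13: 759 + 198 = 957
Selection 14: 957 + 198 = 1155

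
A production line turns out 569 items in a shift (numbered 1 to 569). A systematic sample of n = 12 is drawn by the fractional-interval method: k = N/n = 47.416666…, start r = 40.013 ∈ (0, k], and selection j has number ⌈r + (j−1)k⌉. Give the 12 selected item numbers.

41, 88, 135, 183, 230, 278, 325, 372, 420, 467, 515, 562

j=1: r + 0k = 40.013 → ⌈·⌉ = 41
j=2: r + 1k = 87.429666… → ⌈·⌉ = 88
j=3: r + 2k = 134.846333… → ⌈·⌉ = 135
j=4: r + 3k = 182.263 → ⌈·⌉ = 183
j=5: r + 4k = 229.679666… → ⌈·⌉ = 230
j=6: r + 5k = 277.096333… → ⌈·⌉ = 278
j=7: r + 6k = 324.513 → ⌈·⌉ = 325
j=8: r + 7k = 371.929666… → ⌈·⌉ = 372
j=9: r + 8k = 419.346333… → ⌈·⌉ = 420
j=10: r + 9k = 466.763 → ⌈·⌉ = 467
j=11: r + 10k = 514.179666… → ⌈·⌉ = 515
j=12: r + 11k = 561.596333… → ⌈·⌉ = 562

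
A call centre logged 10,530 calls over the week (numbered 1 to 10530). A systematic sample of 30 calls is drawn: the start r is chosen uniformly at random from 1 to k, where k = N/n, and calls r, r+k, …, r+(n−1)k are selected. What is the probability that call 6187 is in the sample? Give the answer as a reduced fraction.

k = 10530/30 = 351.
Call 6187 is selected iff r ≡ 6187 (mod 351); exactly one such r in {1,…,351}.
Inclusion probability = 1/351.

1/351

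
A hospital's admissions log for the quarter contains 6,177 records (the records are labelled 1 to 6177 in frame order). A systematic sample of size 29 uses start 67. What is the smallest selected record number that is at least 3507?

k = 6177/29 = 213
Steps past start: ⌈(3507 − 67)/213⌉ = ⌈3440/213⌉ = 17
Selected record: 67 + 17×213 = 3688

3688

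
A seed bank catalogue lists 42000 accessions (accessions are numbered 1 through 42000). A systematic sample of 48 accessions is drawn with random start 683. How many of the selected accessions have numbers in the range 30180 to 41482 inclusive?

k = 42000/48 = 875
First selection ≥ 30180: 683 + ⌈(30180−683)/875⌉·875 = 683 + 34×875 = 30433
Last selection ≤ 41482: 683 + ⌊(41482−683)/875⌋·875 = 683 + 46×875 = 40933
Count = 46 − 34 + 1 = 13

13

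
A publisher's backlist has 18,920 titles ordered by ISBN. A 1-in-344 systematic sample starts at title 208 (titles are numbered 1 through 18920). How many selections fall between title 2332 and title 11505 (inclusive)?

k = 344
First selection ≥ 2332: 208 + ⌈(2332−208)/344⌉·344 = 208 + 7×344 = 2616
Last selection ≤ 11505: 208 + ⌊(11505−208)/344⌋·344 = 208 + 32×344 = 11216
Count = 32 − 7 + 1 = 26

26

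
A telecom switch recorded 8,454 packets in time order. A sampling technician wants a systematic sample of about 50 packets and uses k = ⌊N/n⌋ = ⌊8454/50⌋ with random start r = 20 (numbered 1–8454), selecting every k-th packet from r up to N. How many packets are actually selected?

50

k = ⌊8454/50⌋ = 169
Achieved size = ⌊(8454 − 20)/169⌋ + 1 = ⌊8434/169⌋ + 1 = 49 + 1 = 50
(last selection: 20 + 49×169 = 8301 ≤ 8454; next would be 8470 > 8454)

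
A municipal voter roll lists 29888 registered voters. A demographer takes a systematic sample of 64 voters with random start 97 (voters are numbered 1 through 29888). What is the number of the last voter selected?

29518

k = 29888/64 = 467
64th selection = r + (64−1)·k = 97 + 63×467 = 97 + 29421 = 29518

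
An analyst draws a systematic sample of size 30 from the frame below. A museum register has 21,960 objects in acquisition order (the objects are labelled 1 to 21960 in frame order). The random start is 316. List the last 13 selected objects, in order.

12760, 13492, 14224, 14956, 15688, 16420, 17152, 17884, 18616, 19348, 20080, 20812, 21544

k = N/n = 21960/30 = 732
18th selection = 316 + 17×732 = 12760
19th: 12760 + 732 = 13492
20th: 13492 + 732 = 14224
21st: 14224 + 732 = 14956
22nd: 14956 + 732 = 15688
23rd: 15688 + 732 = 16420
24th: 16420 + 732 = 17152
25th: 17152 + 732 = 17884
26th: 17884 + 732 = 18616
27th: 18616 + 732 = 19348
28th: 19348 + 732 = 20080
29th: 20080 + 732 = 20812
30th: 20812 + 732 = 21544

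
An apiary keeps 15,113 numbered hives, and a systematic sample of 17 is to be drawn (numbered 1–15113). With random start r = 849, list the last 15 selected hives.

k = N/n = 15113/17 = 889
3rd selection = 849 + 2×889 = 2627
4th: 2627 + 889 = 3516
5th: 3516 + 889 = 4405
6th: 4405 + 889 = 5294
7th: 5294 + 889 = 6183
8th: 6183 + 889 = 7072
9th: 7072 + 889 = 7961
10th: 7961 + 889 = 8850
11th: 8850 + 889 = 9739
12th: 9739 + 889 = 10628
13th: 10628 + 889 = 11517
14th: 11517 + 889 = 12406
15th: 12406 + 889 = 13295
16th: 13295 + 889 = 14184
17th: 14184 + 889 = 15073

2627, 3516, 4405, 5294, 6183, 7072, 7961, 8850, 9739, 10628, 11517, 12406, 13295, 14184, 15073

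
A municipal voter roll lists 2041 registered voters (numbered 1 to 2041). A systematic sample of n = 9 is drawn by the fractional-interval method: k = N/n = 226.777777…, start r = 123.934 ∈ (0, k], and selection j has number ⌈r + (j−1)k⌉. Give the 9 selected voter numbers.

j=1: r + 0k = 123.934 → ⌈·⌉ = 124
j=2: r + 1k = 350.711777… → ⌈·⌉ = 351
j=3: r + 2k = 577.489555… → ⌈·⌉ = 578
j=4: r + 3k = 804.267333… → ⌈·⌉ = 805
j=5: r + 4k = 1031.045111… → ⌈·⌉ = 1032
j=6: r + 5k = 1257.822888… → ⌈·⌉ = 1258
j=7: r + 6k = 1484.600666… → ⌈·⌉ = 1485
j=8: r + 7k = 1711.378444… → ⌈·⌉ = 1712
j=9: r + 8k = 1938.156222… → ⌈·⌉ = 1939

124, 351, 578, 805, 1032, 1258, 1485, 1712, 1939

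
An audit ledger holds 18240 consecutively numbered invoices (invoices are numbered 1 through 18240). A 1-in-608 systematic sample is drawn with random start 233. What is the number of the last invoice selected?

k = 608
30th selection = r + (30−1)·k = 233 + 29×608 = 233 + 17632 = 17865

17865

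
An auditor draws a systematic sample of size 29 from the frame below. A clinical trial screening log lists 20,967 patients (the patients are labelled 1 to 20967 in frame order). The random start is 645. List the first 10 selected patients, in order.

645, 1368, 2091, 2814, 3537, 4260, 4983, 5706, 6429, 7152

k = N/n = 20967/29 = 723
patient 1: 645
patient 2: 645 + 723 = 1368
patient 3: 1368 + 723 = 2091
patient 4: 2091 + 723 = 2814
patient 5: 2814 + 723 = 3537
patient 6: 3537 + 723 = 4260
patient 7: 4260 + 723 = 4983
patient 8: 4983 + 723 = 5706
patient 9: 5706 + 723 = 6429
patient 10: 6429 + 723 = 7152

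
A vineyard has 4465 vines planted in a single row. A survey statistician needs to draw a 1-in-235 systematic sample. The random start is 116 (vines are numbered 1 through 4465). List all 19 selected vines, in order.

vine 1: 116
vine 2: 116 + 235 = 351
vine 3: 351 + 235 = 586
vine 4: 586 + 235 = 821
vine 5: 821 + 235 = 1056
vine 6: 1056 + 235 = 1291
vine 7: 1291 + 235 = 1526
vine 8: 1526 + 235 = 1761
vine 9: 1761 + 235 = 1996
vine 10: 1996 + 235 = 2231
vine 11: 2231 + 235 = 2466
vine 12: 2466 + 235 = 2701
vine 13: 2701 + 235 = 2936
vine 14: 2936 + 235 = 3171
vine 15: 3171 + 235 = 3406
vine 16: 3406 + 235 = 3641
vine 17: 3641 + 235 = 3876
vine 18: 3876 + 235 = 4111
vine 19: 4111 + 235 = 4346

116, 351, 586, 821, 1056, 1291, 1526, 1761, 1996, 2231, 2466, 2701, 2936, 3171, 3406, 3641, 3876, 4111, 4346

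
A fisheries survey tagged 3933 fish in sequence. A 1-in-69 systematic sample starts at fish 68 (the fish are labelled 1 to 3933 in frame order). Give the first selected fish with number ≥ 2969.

3035

k = 69
Steps past start: ⌈(2969 − 68)/69⌉ = ⌈2901/69⌉ = 43
Selected fish: 68 + 43×69 = 3035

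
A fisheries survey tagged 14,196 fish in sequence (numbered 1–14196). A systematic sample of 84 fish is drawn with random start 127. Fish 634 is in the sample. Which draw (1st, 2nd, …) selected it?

k = 14196/84 = 169
position = (634 − 127)/169 + 1 = 507/169 + 1 = 3 + 1 = 4

4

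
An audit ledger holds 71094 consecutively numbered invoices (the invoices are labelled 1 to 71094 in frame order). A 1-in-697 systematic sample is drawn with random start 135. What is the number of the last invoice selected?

k = 697
102nd selection = r + (102−1)·k = 135 + 101×697 = 135 + 70397 = 70532

70532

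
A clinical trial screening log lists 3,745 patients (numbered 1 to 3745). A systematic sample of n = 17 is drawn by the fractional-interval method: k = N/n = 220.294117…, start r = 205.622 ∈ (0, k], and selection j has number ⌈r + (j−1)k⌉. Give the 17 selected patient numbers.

j=1: r + 0k = 205.622 → ⌈·⌉ = 206
j=2: r + 1k = 425.916117… → ⌈·⌉ = 426
j=3: r + 2k = 646.210235… → ⌈·⌉ = 647
j=4: r + 3k = 866.504352… → ⌈·⌉ = 867
j=5: r + 4k = 1086.798470… → ⌈·⌉ = 1087
j=6: r + 5k = 1307.092588… → ⌈·⌉ = 1308
j=7: r + 6k = 1527.386705… → ⌈·⌉ = 1528
j=8: r + 7k = 1747.680823… → ⌈·⌉ = 1748
j=9: r + 8k = 1967.974941… → ⌈·⌉ = 1968
j=10: r + 9k = 2188.269058… → ⌈·⌉ = 2189
j=11: r + 10k = 2408.563176… → ⌈·⌉ = 2409
j=12: r + 11k = 2628.857294… → ⌈·⌉ = 2629
j=13: r + 12k = 2849.151411… → ⌈·⌉ = 2850
j=14: r + 13k = 3069.445529… → ⌈·⌉ = 3070
j=15: r + 14k = 3289.739647… → ⌈·⌉ = 3290
j=16: r + 15k = 3510.033764… → ⌈·⌉ = 3511
j=17: r + 16k = 3730.327882… → ⌈·⌉ = 3731

206, 426, 647, 867, 1087, 1308, 1528, 1748, 1968, 2189, 2409, 2629, 2850, 3070, 3290, 3511, 3731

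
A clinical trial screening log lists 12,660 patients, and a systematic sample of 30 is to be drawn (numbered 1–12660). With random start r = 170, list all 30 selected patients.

170, 592, 1014, 1436, 1858, 2280, 2702, 3124, 3546, 3968, 4390, 4812, 5234, 5656, 6078, 6500, 6922, 7344, 7766, 8188, 8610, 9032, 9454, 9876, 10298, 10720, 11142, 11564, 11986, 12408

k = N/n = 12660/30 = 422
patient 1: 170
patient 2: 170 + 422 = 592
patient 3: 592 + 422 = 1014
patient 4: 1014 + 422 = 1436
patient 5: 1436 + 422 = 1858
patient 6: 1858 + 422 = 2280
patient 7: 2280 + 422 = 2702
patient 8: 2702 + 422 = 3124
patient 9: 3124 + 422 = 3546
patient 10: 3546 + 422 = 3968
patient 11: 3968 + 422 = 4390
patient 12: 4390 + 422 = 4812
patient 13: 4812 + 422 = 5234
patient 14: 5234 + 422 = 5656
patient 15: 5656 + 422 = 6078
patient 16: 6078 + 422 = 6500
patient 17: 6500 + 422 = 6922
patient 18: 6922 + 422 = 7344
patient 19: 7344 + 422 = 7766
patient 20: 7766 + 422 = 8188
patient 21: 8188 + 422 = 8610
patient 22: 8610 + 422 = 9032
patient 23: 9032 + 422 = 9454
patient 24: 9454 + 422 = 9876
patient 25: 9876 + 422 = 10298
patient 26: 10298 + 422 = 10720
patient 27: 10720 + 422 = 11142
patient 28: 11142 + 422 = 11564
patient 29: 11564 + 422 = 11986
patient 30: 11986 + 422 = 12408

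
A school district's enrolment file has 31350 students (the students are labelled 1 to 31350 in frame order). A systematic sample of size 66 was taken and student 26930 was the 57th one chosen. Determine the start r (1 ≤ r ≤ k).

k = 31350/66 = 475
r = 26930 − (57−1)×475 = 26930 − 26600 = 330

330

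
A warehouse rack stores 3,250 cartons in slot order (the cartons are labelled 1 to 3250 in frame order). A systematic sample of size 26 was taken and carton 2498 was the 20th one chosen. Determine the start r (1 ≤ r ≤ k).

123

k = 3250/26 = 125
r = 2498 − (20−1)×125 = 2498 − 2375 = 123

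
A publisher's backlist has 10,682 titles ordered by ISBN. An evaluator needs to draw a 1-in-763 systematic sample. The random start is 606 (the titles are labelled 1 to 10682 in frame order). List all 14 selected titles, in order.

title 1: 606
title 2: 606 + 763 = 1369
title 3: 1369 + 763 = 2132
title 4: 2132 + 763 = 2895
title 5: 2895 + 763 = 3658
title 6: 3658 + 763 = 4421
title 7: 4421 + 763 = 5184
title 8: 5184 + 763 = 5947
title 9: 5947 + 763 = 6710
title 10: 6710 + 763 = 7473
title 11: 7473 + 763 = 8236
title 12: 8236 + 763 = 8999
title 13: 8999 + 763 = 9762
title 14: 9762 + 763 = 10525

606, 1369, 2132, 2895, 3658, 4421, 5184, 5947, 6710, 7473, 8236, 8999, 9762, 10525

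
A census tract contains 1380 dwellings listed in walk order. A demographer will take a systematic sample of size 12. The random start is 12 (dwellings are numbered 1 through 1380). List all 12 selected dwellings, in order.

k = N/n = 1380/12 = 115
dwelling 1: 12
dwelling 2: 12 + 115 = 127
dwelling 3: 127 + 115 = 242
dwelling 4: 242 + 115 = 357
dwelling 5: 357 + 115 = 472
dwelling 6: 472 + 115 = 587
dwelling 7: 587 + 115 = 702
dwelling 8: 702 + 115 = 817
dwelling 9: 817 + 115 = 932
dwelling 10: 932 + 115 = 1047
dwelling 11: 1047 + 115 = 1162
dwelling 12: 1162 + 115 = 1277

12, 127, 242, 357, 472, 587, 702, 817, 932, 1047, 1162, 1277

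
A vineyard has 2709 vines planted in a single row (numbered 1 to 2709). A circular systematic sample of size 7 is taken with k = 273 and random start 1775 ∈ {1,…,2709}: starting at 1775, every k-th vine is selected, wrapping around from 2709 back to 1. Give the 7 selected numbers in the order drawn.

1775, 2048, 2321, 2594, 158, 431, 704

Selection 1: 1775
Selection 2: 1775 + 273 = 2048
Selection 3: 2048 + 273 = 2321
Selection 4: 2321 + 273 = 2594
Selection 5: 2594 + 273 = 2867 → 2867 − 2709 = 158
Selection 6: 158 + 273 = 431
Selection 7: 431 + 273 = 704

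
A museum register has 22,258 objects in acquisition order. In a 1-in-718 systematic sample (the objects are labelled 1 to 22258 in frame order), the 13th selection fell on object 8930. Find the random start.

314

k = 718
r = 8930 − (13−1)×718 = 8930 − 8616 = 314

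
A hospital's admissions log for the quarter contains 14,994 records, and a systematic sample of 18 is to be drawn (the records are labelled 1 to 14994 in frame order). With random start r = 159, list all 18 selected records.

k = N/n = 14994/18 = 833
record 1: 159
record 2: 159 + 833 = 992
record 3: 992 + 833 = 1825
record 4: 1825 + 833 = 2658
record 5: 2658 + 833 = 3491
record 6: 3491 + 833 = 4324
record 7: 4324 + 833 = 5157
record 8: 5157 + 833 = 5990
record 9: 5990 + 833 = 6823
record 10: 6823 + 833 = 7656
record 11: 7656 + 833 = 8489
record 12: 8489 + 833 = 9322
record 13: 9322 + 833 = 10155
record 14: 10155 + 833 = 10988
record 15: 10988 + 833 = 11821
record 16: 11821 + 833 = 12654
record 17: 12654 + 833 = 13487
record 18: 13487 + 833 = 14320

159, 992, 1825, 2658, 3491, 4324, 5157, 5990, 6823, 7656, 8489, 9322, 10155, 10988, 11821, 12654, 13487, 14320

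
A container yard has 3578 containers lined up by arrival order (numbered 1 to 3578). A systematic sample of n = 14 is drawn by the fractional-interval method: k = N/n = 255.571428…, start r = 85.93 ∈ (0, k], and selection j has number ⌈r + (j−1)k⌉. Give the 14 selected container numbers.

j=1: r + 0k = 85.93 → ⌈·⌉ = 86
j=2: r + 1k = 341.501428… → ⌈·⌉ = 342
j=3: r + 2k = 597.072857… → ⌈·⌉ = 598
j=4: r + 3k = 852.644285… → ⌈·⌉ = 853
j=5: r + 4k = 1108.215714… → ⌈·⌉ = 1109
j=6: r + 5k = 1363.787142… → ⌈·⌉ = 1364
j=7: r + 6k = 1619.358571… → ⌈·⌉ = 1620
j=8: r + 7k = 1874.93 → ⌈·⌉ = 1875
j=9: r + 8k = 2130.501428… → ⌈·⌉ = 2131
j=10: r + 9k = 2386.072857… → ⌈·⌉ = 2387
j=11: r + 10k = 2641.644285… → ⌈·⌉ = 2642
j=12: r + 11k = 2897.215714… → ⌈·⌉ = 2898
j=13: r + 12k = 3152.787142… → ⌈·⌉ = 3153
j=14: r + 13k = 3408.358571… → ⌈·⌉ = 3409

86, 342, 598, 853, 1109, 1364, 1620, 1875, 2131, 2387, 2642, 2898, 3153, 3409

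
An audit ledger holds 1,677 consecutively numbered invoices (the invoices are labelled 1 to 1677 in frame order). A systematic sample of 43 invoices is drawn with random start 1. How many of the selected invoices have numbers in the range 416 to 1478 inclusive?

k = 1677/43 = 39
First selection ≥ 416: 1 + ⌈(416−1)/39⌉·39 = 1 + 11×39 = 430
Last selection ≤ 1478: 1 + ⌊(1478−1)/39⌋·39 = 1 + 37×39 = 1444
Count = 37 − 11 + 1 = 27

27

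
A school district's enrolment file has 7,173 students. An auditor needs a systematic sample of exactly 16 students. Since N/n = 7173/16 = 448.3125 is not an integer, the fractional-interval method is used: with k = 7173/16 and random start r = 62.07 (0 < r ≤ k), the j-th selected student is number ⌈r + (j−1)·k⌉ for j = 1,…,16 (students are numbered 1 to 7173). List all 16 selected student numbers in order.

j=1: r + 0k = 62.07 → ⌈·⌉ = 63
j=2: r + 1k = 510.3825 → ⌈·⌉ = 511
j=3: r + 2k = 958.695 → ⌈·⌉ = 959
j=4: r + 3k = 1407.0075 → ⌈·⌉ = 1408
j=5: r + 4k = 1855.32 → ⌈·⌉ = 1856
j=6: r + 5k = 2303.6325 → ⌈·⌉ = 2304
j=7: r + 6k = 2751.945 → ⌈·⌉ = 2752
j=8: r + 7k = 3200.2575 → ⌈·⌉ = 3201
j=9: r + 8k = 3648.57 → ⌈·⌉ = 3649
j=10: r + 9k = 4096.8825 → ⌈·⌉ = 4097
j=11: r + 10k = 4545.195 → ⌈·⌉ = 4546
j=12: r + 11k = 4993.5075 → ⌈·⌉ = 4994
j=13: r + 12k = 5441.82 → ⌈·⌉ = 5442
j=14: r + 13k = 5890.1325 → ⌈·⌉ = 5891
j=15: r + 14k = 6338.445 → ⌈·⌉ = 6339
j=16: r + 15k = 6786.7575 → ⌈·⌉ = 6787

63, 511, 959, 1408, 1856, 2304, 2752, 3201, 3649, 4097, 4546, 4994, 5442, 5891, 6339, 6787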